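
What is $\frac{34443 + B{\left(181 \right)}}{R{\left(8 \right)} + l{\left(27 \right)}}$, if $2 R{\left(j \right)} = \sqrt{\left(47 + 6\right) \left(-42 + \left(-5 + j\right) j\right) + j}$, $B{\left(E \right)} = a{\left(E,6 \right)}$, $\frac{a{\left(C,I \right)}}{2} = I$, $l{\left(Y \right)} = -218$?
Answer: $- \frac{15022380}{95521} - \frac{34455 i \sqrt{946}}{95521} \approx -157.27 - 11.094 i$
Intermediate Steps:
$a{\left(C,I \right)} = 2 I$
$B{\left(E \right)} = 12$ ($B{\left(E \right)} = 2 \cdot 6 = 12$)
$R{\left(j \right)} = \frac{\sqrt{-2226 + j + 53 j \left(-5 + j\right)}}{2}$ ($R{\left(j \right)} = \frac{\sqrt{\left(47 + 6\right) \left(-42 + \left(-5 + j\right) j\right) + j}}{2} = \frac{\sqrt{53 \left(-42 + j \left(-5 + j\right)\right) + j}}{2} = \frac{\sqrt{\left(-2226 + 53 j \left(-5 + j\right)\right) + j}}{2} = \frac{\sqrt{-2226 + j + 53 j \left(-5 + j\right)}}{2}$)
$\frac{34443 + B{\left(181 \right)}}{R{\left(8 \right)} + l{\left(27 \right)}} = \frac{34443 + 12}{\frac{\sqrt{-2226 - 2112 + 53 \cdot 8^{2}}}{2} - 218} = \frac{34455}{\frac{\sqrt{-2226 - 2112 + 53 \cdot 64}}{2} - 218} = \frac{34455}{\frac{\sqrt{-2226 - 2112 + 3392}}{2} - 218} = \frac{34455}{\frac{\sqrt{-946}}{2} - 218} = \frac{34455}{\frac{i \sqrt{946}}{2} - 218} = \frac{34455}{-218 + \frac{i \sqrt{946}}{2}}$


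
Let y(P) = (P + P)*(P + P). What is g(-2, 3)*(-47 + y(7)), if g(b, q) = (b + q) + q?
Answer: 596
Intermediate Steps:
y(P) = 4*P² (y(P) = (2*P)*(2*P) = 4*P²)
g(b, q) = b + 2*q
g(-2, 3)*(-47 + y(7)) = (-2 + 2*3)*(-47 + 4*7²) = (-2 + 6)*(-47 + 4*49) = 4*(-47 + 196) = 4*149 = 596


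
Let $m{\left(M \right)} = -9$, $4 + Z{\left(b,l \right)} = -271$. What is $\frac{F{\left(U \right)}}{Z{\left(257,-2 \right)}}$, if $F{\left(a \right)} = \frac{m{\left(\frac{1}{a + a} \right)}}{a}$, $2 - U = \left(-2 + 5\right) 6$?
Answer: $- \frac{9}{4400} \approx -0.0020455$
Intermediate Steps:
$Z{\left(b,l \right)} = -275$ ($Z{\left(b,l \right)} = -4 - 271 = -275$)
$U = -16$ ($U = 2 - \left(-2 + 5\right) 6 = 2 - 3 \cdot 6 = 2 - 18 = -16$)
$F{\left(a \right)} = - \frac{9}{a}$
$\frac{F{\left(U \right)}}{Z{\left(257,-2 \right)}} = \frac{\left(-9\right) \frac{1}{-16}}{-275} = \left(-9\right) \left(- \frac{1}{16}\right) \left(- \frac{1}{275}\right) = \frac{9}{16} \left(- \frac{1}{275}\right) = - \frac{9}{4400}$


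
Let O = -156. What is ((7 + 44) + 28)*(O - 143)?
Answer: -23621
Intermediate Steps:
((7 + 44) + 28)*(O - 143) = ((7 + 44) + 28)*(-156 - 143) = (51 + 28)*(-299) = 79*(-299) = -23621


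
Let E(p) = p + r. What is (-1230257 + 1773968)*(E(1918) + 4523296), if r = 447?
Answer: 2460651667971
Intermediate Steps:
E(p) = 447 + p (E(p) = p + 447 = 447 + p)
(-1230257 + 1773968)*(E(1918) + 4523296) = (-1230257 + 1773968)*((447 + 1918) + 4523296) = 543711*(2365 + 4523296) = 543711*4525661 = 2460651667971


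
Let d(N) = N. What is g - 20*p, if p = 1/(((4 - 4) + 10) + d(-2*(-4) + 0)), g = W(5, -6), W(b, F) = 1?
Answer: -⅑ ≈ -0.11111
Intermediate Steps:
g = 1
p = 1/18 (p = 1/(((4 - 4) + 10) + (-2*(-4) + 0)) = 1/((0 + 10) + (8 + 0)) = 1/(10 + 8) = 1/18 ≈ 0.055556)
g - 20*p = 1 - 20*1/18 = 1 - 10/9 = -⅑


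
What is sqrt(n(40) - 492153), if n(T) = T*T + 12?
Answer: I*sqrt(490541) ≈ 700.39*I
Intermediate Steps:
n(T) = 12 + T**2 (n(T) = T**2 + 12 = 12 + T**2)
sqrt(n(40) - 492153) = sqrt((12 + 40**2) - 492153) = sqrt((12 + 1600) - 492153) = sqrt(1612 - 492153) = sqrt(-490541) = I*sqrt(490541)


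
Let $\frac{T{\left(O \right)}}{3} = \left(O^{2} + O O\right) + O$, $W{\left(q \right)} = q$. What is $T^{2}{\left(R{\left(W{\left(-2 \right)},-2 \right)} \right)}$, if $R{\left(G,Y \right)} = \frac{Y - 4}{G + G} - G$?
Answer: $7056$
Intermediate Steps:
$R{\left(G,Y \right)} = - G + \frac{-4 + Y}{2 G}$ ($R{\left(G,Y \right)} = \frac{-4 + Y}{2 G} - G = - G + \frac{-4 + Y}{2 G}$)
$T{\left(O \right)} = 3 O + 6 O^{2}$ ($T{\left(O \right)} = 3 \left(\left(O^{2} + O O\right) + O\right) = 3 \left(\left(O^{2} + O^{2}\right) + O\right) = 3 \left(2 O^{2} + O\right) = 3 \left(O + 2 O^{2}\right) = 3 O + 6 O^{2}$)
$T^{2}{\left(R{\left(W{\left(-2 \right)},-2 \right)} \right)} = \left(3 \frac{-2 + \frac{1}{2} \left(-2\right) - \left(-2\right)^{2}}{-2} \left(1 + 2 \frac{-2 + \frac{1}{2} \left(-2\right) - \left(-2\right)^{2}}{-2}\right)\right)^{2} = \left(3 \left(- \frac{-2 - 1 - 4}{2}\right) \left(1 + 2 \left(- \frac{-2 - 1 - 4}{2}\right)\right)\right)^{2} = \left(3 \left(\left(- \frac{1}{2}\right) \left(-7\right)\right) \left(1 + 2 \left(\left(- \frac{1}{2}\right) \left(-7\right)\right)\right)\right)^{2} = \left(3 \cdot \frac{7}{2} \left(1 + 2 \cdot \frac{7}{2}\right)\right)^{2} = \left(3 \cdot \frac{7}{2} \left(1 + 7\right)\right)^{2} = \left(3 \cdot \frac{7}{2} \cdot 8\right)^{2} = 84^{2} = 7056$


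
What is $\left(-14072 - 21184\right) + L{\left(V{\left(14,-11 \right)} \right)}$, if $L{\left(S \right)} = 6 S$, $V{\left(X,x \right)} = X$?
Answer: $-35172$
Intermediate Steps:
$\left(-14072 - 21184\right) + L{\left(V{\left(14,-11 \right)} \right)} = \left(-14072 - 21184\right) + 6 \cdot 14 = -35256 + 84 = -35172$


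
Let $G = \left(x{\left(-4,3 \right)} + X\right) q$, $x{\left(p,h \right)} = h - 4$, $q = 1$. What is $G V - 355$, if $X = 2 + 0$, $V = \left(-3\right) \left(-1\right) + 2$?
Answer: $-350$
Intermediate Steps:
$x{\left(p,h \right)} = -4 + h$
$V = 5$ ($V = 3 + 2 = 5$)
$X = 2$
$G = 1$ ($G = \left(\left(-4 + 3\right) + 2\right) 1 = \left(-1 + 2\right) 1 = 1 \cdot 1 = 1$)
$G V - 355 = 1 \cdot 5 - 355 = 5 - 355 = -350$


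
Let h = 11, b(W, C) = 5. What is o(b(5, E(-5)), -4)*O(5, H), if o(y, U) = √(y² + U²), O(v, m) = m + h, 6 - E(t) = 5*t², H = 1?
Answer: 12*√41 ≈ 76.838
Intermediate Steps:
E(t) = 6 - 5*t²
O(v, m) = 11 + m (O(v, m) = m + 11 = 11 + m)
o(y, U) = √(U² + y²)
o(b(5, E(-5)), -4)*O(5, H) = √((-4)² + 5²)*(11 + 1) = √(16 + 25)*12 = √41*12 = 12*√41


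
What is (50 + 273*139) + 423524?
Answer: 461521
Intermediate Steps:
(50 + 273*139) + 423524 = (50 + 37947) + 423524 = 37997 + 423524 = 461521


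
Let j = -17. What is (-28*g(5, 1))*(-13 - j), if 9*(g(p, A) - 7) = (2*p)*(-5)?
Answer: -1456/9 ≈ -161.78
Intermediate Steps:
g(p, A) = 7 - 10*p/9 (g(p, A) = 7 + ((2*p)*(-5))/9 = 7 + (-10*p)/9 = 7 - 10*p/9)
(-28*g(5, 1))*(-13 - j) = (-28*(7 - 10/9*5))*(-13 - 1*(-17)) = (-28*(7 - 50/9))*(-13 + 17) = -28*13/9*4 = -364/9*4 = -1456/9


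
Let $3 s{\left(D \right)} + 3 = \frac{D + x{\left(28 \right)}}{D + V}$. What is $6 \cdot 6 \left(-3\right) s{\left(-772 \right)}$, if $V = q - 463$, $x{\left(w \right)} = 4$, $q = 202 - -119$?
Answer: $\frac{35532}{457} \approx 77.75$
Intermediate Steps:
$q = 321$ ($q = 202 + 119 = 321$)
$V = -142$ ($V = 321 - 463 = -142$)
$s{\left(D \right)} = -1 + \frac{4 + D}{3 \left(-142 + D\right)}$ ($s{\left(D \right)} = -1 + \frac{\left(D + 4\right) \frac{1}{D - 142}}{3} = -1 + \frac{\left(4 + D\right) \frac{1}{-142 + D}}{3} = -1 + \frac{\frac{1}{-142 + D} \left(4 + D\right)}{3} = -1 + \frac{4 + D}{3 \left(-142 + D\right)}$)
$6 \cdot 6 \left(-3\right) s{\left(-772 \right)} = 6 \cdot 6 \left(-3\right) \frac{2 \left(215 - -772\right)}{3 \left(-142 - 772\right)} = 36 \left(-3\right) \frac{2 \left(215 + 772\right)}{3 \left(-914\right)} = - 108 \cdot \frac{2}{3} \left(- \frac{1}{914}\right) 987 = \left(-108\right) \left(- \frac{329}{457}\right) = \frac{35532}{457}$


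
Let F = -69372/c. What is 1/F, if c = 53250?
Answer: -8875/11562 ≈ -0.76760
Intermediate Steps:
F = -11562/8875 (F = -69372/53250 = -69372*1/53250 = -11562/8875 ≈ -1.3028)
1/F = 1/(-11562/8875) = -8875/11562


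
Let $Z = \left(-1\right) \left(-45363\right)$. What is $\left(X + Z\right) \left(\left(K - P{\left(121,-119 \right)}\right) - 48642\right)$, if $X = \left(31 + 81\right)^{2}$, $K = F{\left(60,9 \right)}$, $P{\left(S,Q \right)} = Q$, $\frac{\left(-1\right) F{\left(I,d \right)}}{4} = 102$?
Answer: $-2833447417$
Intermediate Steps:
$F{\left(I,d \right)} = -408$ ($F{\left(I,d \right)} = \left(-4\right) 102 = -408$)
$K = -408$
$Z = 45363$
$X = 12544$ ($X = 112^{2} = 12544$)
$\left(X + Z\right) \left(\left(K - P{\left(121,-119 \right)}\right) - 48642\right) = \left(12544 + 45363\right) \left(\left(-408 - -119\right) - 48642\right) = 57907 \left(\left(-408 + 119\right) - 48642\right) = 57907 \left(-289 - 48642\right) = 57907 \left(-48931\right) = -2833447417$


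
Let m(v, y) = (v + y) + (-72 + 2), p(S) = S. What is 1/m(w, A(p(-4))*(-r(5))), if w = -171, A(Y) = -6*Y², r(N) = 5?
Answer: 1/239 ≈ 0.0041841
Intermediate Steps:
m(v, y) = -70 + v + y (m(v, y) = (v + y) - 70 = -70 + v + y)
1/m(w, A(p(-4))*(-r(5))) = 1/(-70 - 171 + (-6*(-4)²)*(-1*5)) = 1/(-70 - 171 - 6*16*(-5)) = 1/(-70 - 171 - 96*(-5)) = 1/(-70 - 171 + 480) = 1/239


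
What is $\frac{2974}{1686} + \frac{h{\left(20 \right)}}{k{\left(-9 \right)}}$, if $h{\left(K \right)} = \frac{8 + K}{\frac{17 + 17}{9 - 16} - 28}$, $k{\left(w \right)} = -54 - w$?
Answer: $\frac{2592613}{1454175} \approx 1.7829$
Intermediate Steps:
$h{\left(K \right)} = - \frac{28}{115} - \frac{7 K}{230}$ ($h{\left(K \right)} = \frac{8 + K}{\frac{34}{-7} - 28} = \frac{8 + K}{34 \left(- \frac{1}{7}\right) - 28} = \frac{8 + K}{- \frac{34}{7} - 28} = \frac{8 + K}{- \frac{230}{7}} = \left(8 + K\right) \left(- \frac{7}{230}\right) = - \frac{28}{115} - \frac{7 K}{230}$)
$\frac{2974}{1686} + \frac{h{\left(20 \right)}}{k{\left(-9 \right)}} = \frac{2974}{1686} + \frac{- \frac{28}{115} - \frac{14}{23}}{-54 - -9} = 2974 \cdot \frac{1}{1686} + \frac{- \frac{28}{115} - \frac{14}{23}}{-54 + 9} = \frac{1487}{843} - \frac{98}{115 \left(-45\right)} = \frac{1487}{843} - - \frac{98}{5175} = \frac{1487}{843} + \frac{98}{5175} = \frac{2592613}{1454175}$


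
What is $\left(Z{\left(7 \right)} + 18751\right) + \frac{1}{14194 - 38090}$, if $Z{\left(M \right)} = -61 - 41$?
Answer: $\frac{445636503}{23896} \approx 18649.0$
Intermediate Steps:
$Z{\left(M \right)} = -102$
$\left(Z{\left(7 \right)} + 18751\right) + \frac{1}{14194 - 38090} = \left(-102 + 18751\right) + \frac{1}{14194 - 38090} = 18649 + \frac{1}{-23896} = 18649 - \frac{1}{23896} = \frac{445636503}{23896}$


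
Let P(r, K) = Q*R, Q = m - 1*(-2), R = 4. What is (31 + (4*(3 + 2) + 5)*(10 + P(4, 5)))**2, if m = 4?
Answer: 776161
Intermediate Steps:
Q = 6 (Q = 4 - 1*(-2) = 4 + 2 = 6)
P(r, K) = 24 (P(r, K) = 6*4 = 24)
(31 + (4*(3 + 2) + 5)*(10 + P(4, 5)))**2 = (31 + (4*(3 + 2) + 5)*(10 + 24))**2 = (31 + (4*5 + 5)*34)**2 = (31 + (20 + 5)*34)**2 = (31 + 25*34)**2 = (31 + 850)**2 = 881**2 = 776161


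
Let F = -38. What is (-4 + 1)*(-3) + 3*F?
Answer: -105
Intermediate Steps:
(-4 + 1)*(-3) + 3*F = (-4 + 1)*(-3) + 3*(-38) = -3*(-3) - 114 = 9 - 114 = -105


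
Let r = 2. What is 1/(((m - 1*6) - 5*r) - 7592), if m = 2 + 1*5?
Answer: -1/7601 ≈ -0.00013156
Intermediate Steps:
m = 7 (m = 2 + 5 = 7)
1/(((m - 1*6) - 5*r) - 7592) = 1/(((7 - 1*6) - 5*2) - 7592) = 1/(((7 - 6) - 10) - 7592) = 1/((1 - 10) - 7592) = 1/(-9 - 7592) = 1/(-7601) = -1/7601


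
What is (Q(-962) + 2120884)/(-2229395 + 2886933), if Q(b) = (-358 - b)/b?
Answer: 72867493/22591127 ≈ 3.2255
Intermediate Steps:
Q(b) = (-358 - b)/b
(Q(-962) + 2120884)/(-2229395 + 2886933) = ((-358 - 1*(-962))/(-962) + 2120884)/(-2229395 + 2886933) = (-(-358 + 962)/962 + 2120884)/657538 = (-1/962*604 + 2120884)*(1/657538) = (-302/481 + 2120884)*(1/657538) = (1020144902/481)*(1/657538) = 72867493/22591127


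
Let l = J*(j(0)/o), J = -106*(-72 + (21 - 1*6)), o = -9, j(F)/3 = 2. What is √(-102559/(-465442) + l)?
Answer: I*√872563101340114/465442 ≈ 63.465*I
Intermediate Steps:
j(F) = 6 (j(F) = 3*2 = 6)
J = 6042 (J = -106*(-72 + (21 - 6)) = -106*(-72 + 15) = -106*(-57) = 6042)
l = -4028 (l = 6042*(6/(-9)) = 6042*(6*(-⅑)) = 6042*(-⅔) = -4028)
√(-102559/(-465442) + l) = √(-102559/(-465442) - 4028) = √(-102559*(-1/465442) - 4028) = √(102559/465442 - 4028) = √(-1874697817/465442) = I*√872563101340114/465442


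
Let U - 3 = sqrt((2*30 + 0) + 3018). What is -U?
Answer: -3 - 9*sqrt(38) ≈ -58.480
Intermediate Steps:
U = 3 + 9*sqrt(38) (U = 3 + sqrt((2*30 + 0) + 3018) = 3 + sqrt((60 + 0) + 3018) = 3 + sqrt(60 + 3018) = 3 + sqrt(3078) = 3 + 9*sqrt(38) ≈ 58.480)
-U = -(3 + 9*sqrt(38)) = -3 - 9*sqrt(38)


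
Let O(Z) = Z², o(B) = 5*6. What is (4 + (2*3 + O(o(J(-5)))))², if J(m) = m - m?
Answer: 828100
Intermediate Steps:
J(m) = 0
o(B) = 30
(4 + (2*3 + O(o(J(-5)))))² = (4 + (2*3 + 30²))² = (4 + (6 + 900))² = (4 + 906)² = 910² = 828100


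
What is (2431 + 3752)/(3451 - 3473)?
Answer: -6183/22 ≈ -281.05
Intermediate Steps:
(2431 + 3752)/(3451 - 3473) = 6183/(-22) = 6183*(-1/22) = -6183/22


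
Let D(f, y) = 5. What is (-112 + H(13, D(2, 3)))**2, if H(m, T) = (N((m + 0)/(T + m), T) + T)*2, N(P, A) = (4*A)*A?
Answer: 9604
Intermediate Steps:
N(P, A) = 4*A**2
H(m, T) = 2*T + 8*T**2 (H(m, T) = (4*T**2 + T)*2 = (T + 4*T**2)*2 = 2*T + 8*T**2)
(-112 + H(13, D(2, 3)))**2 = (-112 + 2*5*(1 + 4*5))**2 = (-112 + 2*5*(1 + 20))**2 = (-112 + 2*5*21)**2 = (-112 + 210)**2 = 98**2 = 9604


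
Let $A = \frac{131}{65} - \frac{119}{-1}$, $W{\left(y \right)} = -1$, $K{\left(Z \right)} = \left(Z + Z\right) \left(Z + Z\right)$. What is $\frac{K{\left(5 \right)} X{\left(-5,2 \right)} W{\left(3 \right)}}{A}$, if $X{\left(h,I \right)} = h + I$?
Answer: $\frac{3250}{1311} \approx 2.479$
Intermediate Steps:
$X{\left(h,I \right)} = I + h$
$K{\left(Z \right)} = 4 Z^{2}$ ($K{\left(Z \right)} = 2 Z 2 Z = 4 Z^{2}$)
$A = \frac{7866}{65}$ ($A = 131 \cdot \frac{1}{65} - -119 = \frac{131}{65} + 119 = \frac{7866}{65} \approx 121.02$)
$\frac{K{\left(5 \right)} X{\left(-5,2 \right)} W{\left(3 \right)}}{A} = \frac{4 \cdot 5^{2} \left(2 - 5\right) \left(-1\right)}{\frac{7866}{65}} = 4 \cdot 25 \left(-3\right) \left(-1\right) \frac{65}{7866} = 100 \left(-3\right) \left(-1\right) \frac{65}{7866} = \left(-300\right) \left(-1\right) \frac{65}{7866} = 300 \cdot \frac{65}{7866} = \frac{3250}{1311}$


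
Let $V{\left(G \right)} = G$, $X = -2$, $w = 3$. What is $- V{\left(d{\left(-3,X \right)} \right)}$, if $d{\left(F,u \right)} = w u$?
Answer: $6$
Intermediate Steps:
$d{\left(F,u \right)} = 3 u$
$- V{\left(d{\left(-3,X \right)} \right)} = - 3 \left(-2\right) = \left(-1\right) \left(-6\right) = 6$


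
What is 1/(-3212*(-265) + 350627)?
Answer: 1/1201807 ≈ 8.3208e-7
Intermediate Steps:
1/(-3212*(-265) + 350627) = 1/(851180 + 350627) = 1/1201807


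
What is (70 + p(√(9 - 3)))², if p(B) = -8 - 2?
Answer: 3600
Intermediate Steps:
p(B) = -10
(70 + p(√(9 - 3)))² = (70 - 10)² = 60² = 3600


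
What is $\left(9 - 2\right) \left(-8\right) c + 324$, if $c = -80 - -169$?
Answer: $-4660$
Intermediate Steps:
$c = 89$ ($c = -80 + 169 = 89$)
$\left(9 - 2\right) \left(-8\right) c + 324 = \left(9 - 2\right) \left(-8\right) 89 + 324 = 7 \left(-8\right) 89 + 324 = \left(-56\right) 89 + 324 = -4984 + 324 = -4660$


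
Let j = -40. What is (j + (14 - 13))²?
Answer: 1521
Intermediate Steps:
(j + (14 - 13))² = (-40 + (14 - 13))² = (-40 + 1)² = (-39)² = 1521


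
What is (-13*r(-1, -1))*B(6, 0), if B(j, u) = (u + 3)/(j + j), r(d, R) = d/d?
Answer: -13/4 ≈ -3.2500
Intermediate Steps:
r(d, R) = 1
B(j, u) = (3 + u)/(2*j) (B(j, u) = (3 + u)/((2*j)) = (3 + u)*(1/(2*j)) = (3 + u)/(2*j))
(-13*r(-1, -1))*B(6, 0) = (-13*1)*((1/2)*(3 + 0)/6) = -13*3/(2*6) = -13*1/4 = -13/4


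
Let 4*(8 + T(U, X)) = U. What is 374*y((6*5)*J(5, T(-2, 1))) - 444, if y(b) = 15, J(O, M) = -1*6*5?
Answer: 5166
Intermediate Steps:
T(U, X) = -8 + U/4
J(O, M) = -30 (J(O, M) = -6*5 = -30)
374*y((6*5)*J(5, T(-2, 1))) - 444 = 374*15 - 444 = 5610 - 444 = 5166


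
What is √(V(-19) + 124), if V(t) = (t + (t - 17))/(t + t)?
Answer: √181146/38 ≈ 11.200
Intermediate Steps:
V(t) = (-17 + 2*t)/(2*t) (V(t) = (t + (-17 + t))/((2*t)) = (-17 + 2*t)*(1/(2*t)) = (-17 + 2*t)/(2*t))
√(V(-19) + 124) = √((-17/2 - 19)/(-19) + 124) = √(-1/19*(-55/2) + 124) = √(55/38 + 124) = √(4767/38) = √181146/38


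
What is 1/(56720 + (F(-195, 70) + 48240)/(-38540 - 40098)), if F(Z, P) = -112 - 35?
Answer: 1918/108787787 ≈ 1.7631e-5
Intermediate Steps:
F(Z, P) = -147
1/(56720 + (F(-195, 70) + 48240)/(-38540 - 40098)) = 1/(56720 + (-147 + 48240)/(-38540 - 40098)) = 1/(56720 + 48093/(-78638)) = 1/(56720 + 48093*(-1/78638)) = 1/(56720 - 1173/1918) = 1/(108787787/1918) = 1918/108787787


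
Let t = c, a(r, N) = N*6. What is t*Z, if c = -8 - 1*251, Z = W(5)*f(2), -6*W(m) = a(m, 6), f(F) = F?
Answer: 3108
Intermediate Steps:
a(r, N) = 6*N
W(m) = -6
Z = -12 (Z = -6*2 = -12)
c = -259 (c = -8 - 251 = -259)
t = -259
t*Z = -259*(-12) = 3108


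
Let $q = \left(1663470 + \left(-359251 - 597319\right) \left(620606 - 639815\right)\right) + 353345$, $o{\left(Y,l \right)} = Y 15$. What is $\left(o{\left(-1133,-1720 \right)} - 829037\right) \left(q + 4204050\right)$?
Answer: $-15550892190937840$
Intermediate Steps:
$o{\left(Y,l \right)} = 15 Y$
$q = 18376769945$ ($q = \left(1663470 - -18374753130\right) + 353345 = \left(1663470 + 18374753130\right) + 353345 = 18376416600 + 353345 = 18376769945$)
$\left(o{\left(-1133,-1720 \right)} - 829037\right) \left(q + 4204050\right) = \left(15 \left(-1133\right) - 829037\right) \left(18376769945 + 4204050\right) = \left(-16995 - 829037\right) 18380973995 = \left(-846032\right) 18380973995 = -15550892190937840$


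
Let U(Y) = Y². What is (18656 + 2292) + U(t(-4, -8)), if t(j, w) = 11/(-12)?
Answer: 3016633/144 ≈ 20949.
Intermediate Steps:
t(j, w) = -11/12 (t(j, w) = 11*(-1/12) = -11/12)
(18656 + 2292) + U(t(-4, -8)) = (18656 + 2292) + (-11/12)² = 20948 + 121/144 = 3016633/144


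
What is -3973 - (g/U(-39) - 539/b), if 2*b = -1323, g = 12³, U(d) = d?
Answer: -1379257/351 ≈ -3929.5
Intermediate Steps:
g = 1728
b = -1323/2 (b = (½)*(-1323) = -1323/2 ≈ -661.50)
-3973 - (g/U(-39) - 539/b) = -3973 - (1728/(-39) - 539/(-1323/2)) = -3973 - (1728*(-1/39) - 539*(-2/1323)) = -3973 - (-576/13 + 22/27) = -3973 - 1*(-15266/351) = -3973 + 15266/351 = -1379257/351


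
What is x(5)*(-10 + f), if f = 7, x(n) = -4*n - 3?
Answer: 69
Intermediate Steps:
x(n) = -3 - 4*n
x(5)*(-10 + f) = (-3 - 4*5)*(-10 + 7) = (-3 - 20)*(-3) = -23*(-3) = 69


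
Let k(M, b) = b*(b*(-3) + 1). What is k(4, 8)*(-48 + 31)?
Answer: 3128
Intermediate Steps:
k(M, b) = b*(1 - 3*b) (k(M, b) = b*(-3*b + 1) = b*(1 - 3*b))
k(4, 8)*(-48 + 31) = (8*(1 - 3*8))*(-48 + 31) = (8*(1 - 24))*(-17) = (8*(-23))*(-17) = -184*(-17) = 3128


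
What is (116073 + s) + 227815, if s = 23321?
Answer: 367209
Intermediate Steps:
(116073 + s) + 227815 = (116073 + 23321) + 227815 = 139394 + 227815 = 367209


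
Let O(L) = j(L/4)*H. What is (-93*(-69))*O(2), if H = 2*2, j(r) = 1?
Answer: 25668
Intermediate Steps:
H = 4
O(L) = 4 (O(L) = 1*4 = 4)
(-93*(-69))*O(2) = -93*(-69)*4 = 6417*4 = 25668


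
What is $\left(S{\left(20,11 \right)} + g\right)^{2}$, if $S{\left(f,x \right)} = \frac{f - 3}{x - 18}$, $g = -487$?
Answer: $\frac{11737476}{49} \approx 2.3954 \cdot 10^{5}$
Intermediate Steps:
$S{\left(f,x \right)} = \frac{-3 + f}{-18 + x}$
$\left(S{\left(20,11 \right)} + g\right)^{2} = \left(\frac{-3 + 20}{-18 + 11} - 487\right)^{2} = \left(\frac{1}{-7} \cdot 17 - 487\right)^{2} = \left(\left(- \frac{1}{7}\right) 17 - 487\right)^{2} = \left(- \frac{17}{7} - 487\right)^{2} = \left(- \frac{3426}{7}\right)^{2} = \frac{11737476}{49}$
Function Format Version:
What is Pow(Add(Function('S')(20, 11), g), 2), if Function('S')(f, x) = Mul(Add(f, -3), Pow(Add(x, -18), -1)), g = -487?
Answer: Rational(11737476, 49) ≈ 2.3954e+5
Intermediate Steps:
Function('S')(f, x) = Mul(Pow(Add(-18, x), -1), Add(-3, f)) (Function('S')(f, x) = Mul(Add(-3, f), Pow(Add(-18, x), -1)) = Mul(Pow(Add(-18, x), -1), Add(-3, f)))
Pow(Add(Function('S')(20, 11), g), 2) = Pow(Add(Mul(Pow(Add(-18, 11), -1), Add(-3, 20)), -487), 2) = Pow(Add(Mul(Pow(-7, -1), 17), -487), 2) = Pow(Add(Mul(Rational(-1, 7), 17), -487), 2) = Pow(Add(Rational(-17, 7), -487), 2) = Pow(Rational(-3426, 7), 2) = Rational(11737476, 49)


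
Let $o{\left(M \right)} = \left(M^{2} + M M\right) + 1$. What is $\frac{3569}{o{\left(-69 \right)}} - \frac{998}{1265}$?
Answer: $- \frac{4989169}{12046595} \approx -0.41416$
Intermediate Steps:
$o{\left(M \right)} = 1 + 2 M^{2}$ ($o{\left(M \right)} = \left(M^{2} + M^{2}\right) + 1 = 2 M^{2} + 1 = 1 + 2 M^{2}$)
$\frac{3569}{o{\left(-69 \right)}} - \frac{998}{1265} = \frac{3569}{1 + 2 \left(-69\right)^{2}} - \frac{998}{1265} = \frac{3569}{1 + 2 \cdot 4761} - \frac{998}{1265} = \frac{3569}{1 + 9522} - \frac{998}{1265} = \frac{3569}{9523} - \frac{998}{1265} = - \frac{4989169}{12046595}$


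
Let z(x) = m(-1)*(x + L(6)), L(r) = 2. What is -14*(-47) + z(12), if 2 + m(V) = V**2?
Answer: 644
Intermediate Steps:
m(V) = -2 + V**2
z(x) = -2 - x (z(x) = (-2 + (-1)**2)*(x + 2) = (-2 + 1)*(2 + x) = -(2 + x) = -2 - x)
-14*(-47) + z(12) = -14*(-47) + (-2 - 1*12) = 658 + (-2 - 12) = 658 - 14 = 644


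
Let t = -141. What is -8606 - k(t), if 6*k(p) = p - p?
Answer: -8606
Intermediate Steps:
k(p) = 0 (k(p) = (p - p)/6 = (1/6)*0 = 0)
-8606 - k(t) = -8606 - 1*0 = -8606 + 0 = -8606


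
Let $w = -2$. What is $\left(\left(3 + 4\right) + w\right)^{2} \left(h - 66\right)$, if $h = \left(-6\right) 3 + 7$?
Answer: $-1925$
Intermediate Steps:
$h = -11$ ($h = -18 + 7 = -11$)
$\left(\left(3 + 4\right) + w\right)^{2} \left(h - 66\right) = \left(\left(3 + 4\right) - 2\right)^{2} \left(-11 - 66\right) = \left(7 - 2\right)^{2} \left(-77\right) = 5^{2} \left(-77\right) = 25 \left(-77\right) = -1925$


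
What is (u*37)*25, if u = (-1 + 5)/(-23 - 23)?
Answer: -1850/23 ≈ -80.435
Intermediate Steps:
u = -2/23 (u = 4/(-46) = 4*(-1/46) = -2/23 ≈ -0.086957)
(u*37)*25 = -2/23*37*25 = -74/23*25 = -1850/23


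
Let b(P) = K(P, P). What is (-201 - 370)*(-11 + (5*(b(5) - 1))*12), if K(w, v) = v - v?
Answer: 40541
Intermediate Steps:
K(w, v) = 0
b(P) = 0
(-201 - 370)*(-11 + (5*(b(5) - 1))*12) = (-201 - 370)*(-11 + (5*(0 - 1))*12) = -571*(-11 + (5*(-1))*12) = -571*(-11 - 5*12) = -571*(-11 - 60) = -571*(-71) = 40541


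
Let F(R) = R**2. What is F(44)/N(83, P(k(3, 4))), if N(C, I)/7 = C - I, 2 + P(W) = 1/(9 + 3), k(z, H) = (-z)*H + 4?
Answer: 23232/7133 ≈ 3.2570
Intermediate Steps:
k(z, H) = 4 - H*z (k(z, H) = -H*z + 4 = 4 - H*z)
P(W) = -23/12 (P(W) = -2 + 1/(9 + 3) = -2 + 1/12 = -23/12)
N(C, I) = -7*I + 7*C (N(C, I) = 7*(C - I) = -7*I + 7*C)
F(44)/N(83, P(k(3, 4))) = 44**2/(-7*(-23/12) + 7*83) = 1936/(161/12 + 581) = 1936/(7133/12) = 1936*(12/7133) = 23232/7133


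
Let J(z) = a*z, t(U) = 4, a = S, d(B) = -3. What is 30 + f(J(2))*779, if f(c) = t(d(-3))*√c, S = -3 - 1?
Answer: 30 + 6232*I*√2 ≈ 30.0 + 8813.4*I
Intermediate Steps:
S = -4
a = -4
J(z) = -4*z
f(c) = 4*√c
30 + f(J(2))*779 = 30 + (4*√(-4*2))*779 = 30 + (4*√(-8))*779 = 30 + (4*(2*I*√2))*779 = 30 + (8*I*√2)*779 = 30 + 6232*I*√2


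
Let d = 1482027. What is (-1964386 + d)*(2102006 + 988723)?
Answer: -1490840949711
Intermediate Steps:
(-1964386 + d)*(2102006 + 988723) = (-1964386 + 1482027)*(2102006 + 988723) = -482359*3090729 = -1490840949711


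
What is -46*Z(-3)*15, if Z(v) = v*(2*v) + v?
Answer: -10350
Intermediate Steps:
Z(v) = v + 2*v² (Z(v) = 2*v² + v = v + 2*v²)
-46*Z(-3)*15 = -(-138)*(1 + 2*(-3))*15 = -(-138)*(1 - 6)*15 = -(-138)*(-5)*15 = -46*15*15 = -690*15 = -10350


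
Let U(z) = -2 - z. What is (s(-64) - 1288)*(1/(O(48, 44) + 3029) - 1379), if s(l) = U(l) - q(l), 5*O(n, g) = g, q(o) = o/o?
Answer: 8566761034/5063 ≈ 1.6920e+6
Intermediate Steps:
q(o) = 1
O(n, g) = g/5
s(l) = -3 - l (s(l) = (-2 - l) - 1*1 = (-2 - l) - 1 = -3 - l)
(s(-64) - 1288)*(1/(O(48, 44) + 3029) - 1379) = ((-3 - 1*(-64)) - 1288)*(1/((⅕)*44 + 3029) - 1379) = ((-3 + 64) - 1288)*(1/(44/5 + 3029) - 1379) = (61 - 1288)*(1/(15189/5) - 1379) = -1227*(5/15189 - 1379) = -1227*(-20945626/15189) = 8566761034/5063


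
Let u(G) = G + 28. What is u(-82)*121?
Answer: -6534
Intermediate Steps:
u(G) = 28 + G
u(-82)*121 = (28 - 82)*121 = -54*121 = -6534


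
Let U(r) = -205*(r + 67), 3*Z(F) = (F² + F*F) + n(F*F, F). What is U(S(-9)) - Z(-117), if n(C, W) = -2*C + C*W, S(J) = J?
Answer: 521981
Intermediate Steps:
Z(F) = 2*F²/3 + F²*(-2 + F)/3 (Z(F) = ((F² + F*F) + (F*F)*(-2 + F))/3 = ((F² + F²) + F²*(-2 + F))/3 = (2*F² + F²*(-2 + F))/3 = 2*F²/3 + F²*(-2 + F)/3)
U(r) = -13735 - 205*r (U(r) = -205*(67 + r) = -13735 - 205*r)
U(S(-9)) - Z(-117) = (-13735 - 205*(-9)) - (-117)³/3 = (-13735 + 1845) - (-1601613)/3 = -11890 - 1*(-533871) = -11890 + 533871 = 521981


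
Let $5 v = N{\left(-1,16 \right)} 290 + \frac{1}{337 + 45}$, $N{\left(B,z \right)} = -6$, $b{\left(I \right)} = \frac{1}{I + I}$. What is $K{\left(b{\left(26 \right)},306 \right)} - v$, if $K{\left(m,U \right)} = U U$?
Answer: $\frac{179509439}{1910} \approx 93984.0$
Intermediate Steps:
$b{\left(I \right)} = \frac{1}{2 I}$
$K{\left(m,U \right)} = U^{2}$
$v = - \frac{664679}{1910}$ ($v = \frac{\left(-6\right) 290 + \frac{1}{337 + 45}}{5} = \frac{-1740 + \frac{1}{382}}{5} = \frac{1}{5} \left(- \frac{664679}{382}\right) = - \frac{664679}{1910} \approx -348.0$)
$K{\left(b{\left(26 \right)},306 \right)} - v = 306^{2} - - \frac{664679}{1910} = 93636 + \frac{664679}{1910} = \frac{179509439}{1910}$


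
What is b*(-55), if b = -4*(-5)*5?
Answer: -5500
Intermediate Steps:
b = 100 (b = -1*(-20)*5 = 20*5 = 100)
b*(-55) = 100*(-55) = -5500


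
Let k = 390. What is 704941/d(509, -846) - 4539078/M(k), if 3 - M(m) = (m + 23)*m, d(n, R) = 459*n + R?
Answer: 390057334759/12497993865 ≈ 31.210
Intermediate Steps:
d(n, R) = R + 459*n
M(m) = 3 - m*(23 + m) (M(m) = 3 - (m + 23)*m = 3 - (23 + m)*m = 3 - m*(23 + m))
704941/d(509, -846) - 4539078/M(k) = 704941/(-846 + 459*509) - 4539078/(3 - 1*390² - 23*390) = 704941/(-846 + 233631) - 4539078/(3 - 1*152100 - 8970) = 704941/232785 - 4539078/(3 - 152100 - 8970) = 704941*(1/232785) - 4539078/(-161067) = 704941/232785 - 4539078*(-1/161067) = 704941/232785 + 1513026/53689 = 390057334759/12497993865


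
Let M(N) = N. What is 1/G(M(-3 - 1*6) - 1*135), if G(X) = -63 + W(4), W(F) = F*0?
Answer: -1/63 ≈ -0.015873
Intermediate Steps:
W(F) = 0
G(X) = -63 (G(X) = -63 + 0 = -63)
1/G(M(-3 - 1*6) - 1*135) = 1/(-63) = -1/63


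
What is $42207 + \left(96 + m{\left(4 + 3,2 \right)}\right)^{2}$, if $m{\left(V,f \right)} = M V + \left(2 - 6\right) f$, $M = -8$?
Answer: $43231$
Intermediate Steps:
$m{\left(V,f \right)} = - 8 V - 4 f$ ($m{\left(V,f \right)} = - 8 V + \left(2 - 6\right) f = - 8 V - 4 f$)
$42207 + \left(96 + m{\left(4 + 3,2 \right)}\right)^{2} = 42207 + \left(96 - \left(8 + 8 \left(4 + 3\right)\right)\right)^{2} = 42207 + \left(96 - 64\right)^{2} = 42207 + 32^{2} = 42207 + 1024 = 43231$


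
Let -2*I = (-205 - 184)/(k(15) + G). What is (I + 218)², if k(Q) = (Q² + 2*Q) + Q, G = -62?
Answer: 8295019929/173056 ≈ 47933.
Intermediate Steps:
k(Q) = Q² + 3*Q
I = 389/416 (I = -(-205 - 184)/(2*(15*(3 + 15) - 62)) = -(-389)/(2*(15*18 - 62)) = -(-389)/(2*(270 - 62)) = -(-389)/(2*208) = -½*(-389/208) = 389/416 ≈ 0.93510)
(I + 218)² = (389/416 + 218)² = (91077/416)² = 8295019929/173056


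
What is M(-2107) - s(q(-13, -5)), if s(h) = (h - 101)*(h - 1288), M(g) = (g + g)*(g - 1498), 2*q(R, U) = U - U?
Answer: 15061382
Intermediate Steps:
q(R, U) = 0 (q(R, U) = (U - U)/2 = (½)*0 = 0)
M(g) = 2*g*(-1498 + g) (M(g) = (2*g)*(-1498 + g) = 2*g*(-1498 + g))
s(h) = (-1288 + h)*(-101 + h) (s(h) = (-101 + h)*(-1288 + h) = (-1288 + h)*(-101 + h))
M(-2107) - s(q(-13, -5)) = 2*(-2107)*(-1498 - 2107) - (130088 + 0² - 1389*0) = 2*(-2107)*(-3605) - (130088 + 0 + 0) = 15191470 - 1*130088 = 15191470 - 130088 = 15061382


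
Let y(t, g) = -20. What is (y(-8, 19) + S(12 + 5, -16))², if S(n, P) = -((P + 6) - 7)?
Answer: 9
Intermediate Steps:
S(n, P) = 1 - P (S(n, P) = -((6 + P) - 7) = -(-1 + P) = 1 - P)
(y(-8, 19) + S(12 + 5, -16))² = (-20 + (1 - 1*(-16)))² = (-20 + (1 + 16))² = (-20 + 17)² = (-3)² = 9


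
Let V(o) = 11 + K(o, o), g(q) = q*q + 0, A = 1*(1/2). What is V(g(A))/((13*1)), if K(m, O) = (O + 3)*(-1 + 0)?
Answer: 31/52 ≈ 0.59615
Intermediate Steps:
A = 1/2 (A = 1*(1*(1/2)) = 1*(1/2) = 1/2 ≈ 0.50000)
K(m, O) = -3 - O (K(m, O) = (3 + O)*(-1) = -3 - O)
g(q) = q**2 (g(q) = q**2 + 0 = q**2)
V(o) = 8 - o (V(o) = 11 + (-3 - o) = 8 - o)
V(g(A))/((13*1)) = (8 - (1/2)**2)/((13*1)) = (8 - 1*1/4)/13 = (8 - 1/4)*(1/13) = (31/4)*(1/13) = 31/52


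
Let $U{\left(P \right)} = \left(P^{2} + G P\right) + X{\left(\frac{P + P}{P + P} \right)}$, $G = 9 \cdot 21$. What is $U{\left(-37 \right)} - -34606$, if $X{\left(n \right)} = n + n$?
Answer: $28984$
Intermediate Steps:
$X{\left(n \right)} = 2 n$
$G = 189$
$U{\left(P \right)} = 2 + P^{2} + 189 P$ ($U{\left(P \right)} = \left(P^{2} + 189 P\right) + 2 \frac{P + P}{P + P} = \left(P^{2} + 189 P\right) + 2 \frac{2 P}{2 P} = \left(P^{2} + 189 P\right) + 2 \cdot 2 P \frac{1}{2 P} = \left(P^{2} + 189 P\right) + 2 \cdot 1 = \left(P^{2} + 189 P\right) + 2 = 2 + P^{2} + 189 P$)
$U{\left(-37 \right)} - -34606 = \left(2 + \left(-37\right)^{2} + 189 \left(-37\right)\right) - -34606 = \left(2 + 1369 - 6993\right) + 34606 = -5622 + 34606 = 28984$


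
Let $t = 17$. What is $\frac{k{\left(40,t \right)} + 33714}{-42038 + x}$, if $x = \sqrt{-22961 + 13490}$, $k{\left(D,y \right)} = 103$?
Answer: $- \frac{1421599046}{1767202915} - \frac{33817 i \sqrt{9471}}{1767202915} \approx -0.80443 - 0.0018623 i$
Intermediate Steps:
$x = i \sqrt{9471}$ ($x = \sqrt{-9471} = i \sqrt{9471} \approx 97.319 i$)
$\frac{k{\left(40,t \right)} + 33714}{-42038 + x} = \frac{103 + 33714}{-42038 + i \sqrt{9471}} = \frac{33817}{-42038 + i \sqrt{9471}}$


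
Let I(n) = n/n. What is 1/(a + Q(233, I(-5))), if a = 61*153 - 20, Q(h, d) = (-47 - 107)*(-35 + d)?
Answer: 1/14549 ≈ 6.8733e-5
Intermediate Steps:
I(n) = 1
Q(h, d) = 5390 - 154*d (Q(h, d) = -154*(-35 + d) = 5390 - 154*d)
a = 9313 (a = 9333 - 20 = 9313)
1/(a + Q(233, I(-5))) = 1/(9313 + (5390 - 154*1)) = 1/(9313 + (5390 - 154)) = 1/(9313 + 5236) = 1/14549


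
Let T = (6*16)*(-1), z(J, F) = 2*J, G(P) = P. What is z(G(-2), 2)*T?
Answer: 384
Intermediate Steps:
T = -96 (T = 96*(-1) = -96)
z(G(-2), 2)*T = (2*(-2))*(-96) = -4*(-96) = 384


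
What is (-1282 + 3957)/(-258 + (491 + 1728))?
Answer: 2675/1961 ≈ 1.3641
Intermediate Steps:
(-1282 + 3957)/(-258 + (491 + 1728)) = 2675/(-258 + 2219) = 2675/1961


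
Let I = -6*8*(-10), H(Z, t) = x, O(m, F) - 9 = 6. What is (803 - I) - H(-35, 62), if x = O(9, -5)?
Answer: 308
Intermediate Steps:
O(m, F) = 15 (O(m, F) = 9 + 6 = 15)
x = 15
H(Z, t) = 15
I = 480 (I = -48*(-10) = 480)
(803 - I) - H(-35, 62) = (803 - 1*480) - 1*15 = (803 - 480) - 15 = 323 - 15 = 308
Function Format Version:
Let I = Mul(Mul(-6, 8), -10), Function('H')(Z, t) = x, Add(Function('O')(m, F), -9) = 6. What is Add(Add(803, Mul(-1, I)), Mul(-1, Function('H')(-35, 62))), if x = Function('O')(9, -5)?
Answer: 308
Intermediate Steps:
Function('O')(m, F) = 15 (Function('O')(m, F) = Add(9, 6) = 15)
x = 15
Function('H')(Z, t) = 15
I = 480 (I = Mul(-48, -10) = 480)
Add(Add(803, Mul(-1, I)), Mul(-1, Function('H')(-35, 62))) = Add(Add(803, Mul(-1, 480)), Mul(-1, 15)) = Add(Add(803, -480), -15) = Add(323, -15) = 308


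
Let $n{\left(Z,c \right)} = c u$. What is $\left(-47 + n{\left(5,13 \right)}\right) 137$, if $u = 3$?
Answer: $-1096$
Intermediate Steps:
$n{\left(Z,c \right)} = 3 c$ ($n{\left(Z,c \right)} = c 3 = 3 c$)
$\left(-47 + n{\left(5,13 \right)}\right) 137 = \left(-47 + 3 \cdot 13\right) 137 = \left(-47 + 39\right) 137 = \left(-8\right) 137 = -1096$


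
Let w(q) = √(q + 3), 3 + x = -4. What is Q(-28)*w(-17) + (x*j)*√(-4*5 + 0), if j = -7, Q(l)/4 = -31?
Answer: I*(-124*√14 + 98*√5) ≈ -244.83*I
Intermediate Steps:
x = -7 (x = -3 - 4 = -7)
Q(l) = -124 (Q(l) = 4*(-31) = -124)
w(q) = √(3 + q)
Q(-28)*w(-17) + (x*j)*√(-4*5 + 0) = -124*√(3 - 17) + (-7*(-7))*√(-4*5 + 0) = -124*I*√14 + 49*√(-20 + 0) = -124*I*√14 + 49*√(-20) = -124*I*√14 + 49*(2*I*√5) = -124*I*√14 + 98*I*√5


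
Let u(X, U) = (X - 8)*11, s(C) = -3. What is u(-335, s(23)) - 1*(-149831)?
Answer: 146058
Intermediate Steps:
u(X, U) = -88 + 11*X (u(X, U) = (-8 + X)*11 = -88 + 11*X)
u(-335, s(23)) - 1*(-149831) = (-88 + 11*(-335)) - 1*(-149831) = (-88 - 3685) + 149831 = -3773 + 149831 = 146058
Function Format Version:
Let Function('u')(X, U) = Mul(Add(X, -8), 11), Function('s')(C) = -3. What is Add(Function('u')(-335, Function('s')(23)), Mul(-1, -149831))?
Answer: 146058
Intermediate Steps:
Function('u')(X, U) = Add(-88, Mul(11, X)) (Function('u')(X, U) = Mul(Add(-8, X), 11) = Add(-88, Mul(11, X)))
Add(Function('u')(-335, Function('s')(23)), Mul(-1, -149831)) = Add(Add(-88, Mul(11, -335)), Mul(-1, -149831)) = Add(Add(-88, -3685), 149831) = Add(-3773, 149831) = 146058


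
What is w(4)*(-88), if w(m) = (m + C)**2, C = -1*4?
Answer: 0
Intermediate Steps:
C = -4
w(m) = (-4 + m)**2 (w(m) = (m - 4)**2 = (-4 + m)**2)
w(4)*(-88) = (-4 + 4)**2*(-88) = 0**2*(-88) = 0*(-88) = 0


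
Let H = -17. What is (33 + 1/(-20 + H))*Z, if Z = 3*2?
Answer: 7320/37 ≈ 197.84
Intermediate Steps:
Z = 6
(33 + 1/(-20 + H))*Z = (33 + 1/(-20 - 17))*6 = (33 + 1/(-37))*6 = (33 - 1/37)*6 = (1220/37)*6 = 7320/37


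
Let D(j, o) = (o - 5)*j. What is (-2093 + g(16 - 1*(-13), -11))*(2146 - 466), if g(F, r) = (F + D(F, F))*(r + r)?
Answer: -30312240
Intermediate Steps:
D(j, o) = j*(-5 + o) (D(j, o) = (-5 + o)*j = j*(-5 + o))
g(F, r) = 2*r*(F + F*(-5 + F)) (g(F, r) = (F + F*(-5 + F))*(r + r) = (F + F*(-5 + F))*(2*r) = 2*r*(F + F*(-5 + F)))
(-2093 + g(16 - 1*(-13), -11))*(2146 - 466) = (-2093 + 2*(16 - 1*(-13))*(-11)*(-4 + (16 - 1*(-13))))*(2146 - 466) = (-2093 + 2*(16 + 13)*(-11)*(-4 + (16 + 13)))*1680 = (-2093 + 2*29*(-11)*(-4 + 29))*1680 = (-2093 + 2*29*(-11)*25)*1680 = (-2093 - 15950)*1680 = -18043*1680 = -30312240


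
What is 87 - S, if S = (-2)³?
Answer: 95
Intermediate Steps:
S = -8
87 - S = 87 - 1*(-8) = 87 + 8 = 95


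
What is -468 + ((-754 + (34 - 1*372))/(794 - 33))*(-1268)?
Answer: 1028508/761 ≈ 1351.5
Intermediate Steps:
-468 + ((-754 + (34 - 1*372))/(794 - 33))*(-1268) = -468 + ((-754 + (34 - 372))/761)*(-1268) = -468 + ((-754 - 338)*(1/761))*(-1268) = -468 - 1092*1/761*(-1268) = -468 - 1092/761*(-1268) = -468 + 1384656/761 = 1028508/761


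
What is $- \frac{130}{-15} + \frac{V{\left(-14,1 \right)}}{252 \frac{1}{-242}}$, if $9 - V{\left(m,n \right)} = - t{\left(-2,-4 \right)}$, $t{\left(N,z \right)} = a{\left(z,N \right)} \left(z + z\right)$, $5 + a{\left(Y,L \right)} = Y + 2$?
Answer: $- \frac{6773}{126} \approx -53.754$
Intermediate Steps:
$a{\left(Y,L \right)} = -3 + Y$ ($a{\left(Y,L \right)} = -5 + \left(Y + 2\right) = -5 + \left(2 + Y\right) = -3 + Y$)
$t{\left(N,z \right)} = 2 z \left(-3 + z\right)$ ($t{\left(N,z \right)} = \left(-3 + z\right) \left(z + z\right) = \left(-3 + z\right) 2 z = 2 z \left(-3 + z\right)$)
$V{\left(m,n \right)} = 65$ ($V{\left(m,n \right)} = 9 - - 2 \left(-4\right) \left(-3 - 4\right) = 9 - - 2 \left(-4\right) \left(-7\right) = 9 - \left(-1\right) 56 = 9 - -56 = 9 + 56 = 65$)
$- \frac{130}{-15} + \frac{V{\left(-14,1 \right)}}{252 \frac{1}{-242}} = - \frac{130}{-15} + \frac{65}{252 \frac{1}{-242}} = \left(-130\right) \left(- \frac{1}{15}\right) + \frac{65}{252 \left(- \frac{1}{242}\right)} = \frac{26}{3} + \frac{65}{- \frac{126}{121}} = \frac{26}{3} + 65 \left(- \frac{121}{126}\right) = \frac{26}{3} - \frac{7865}{126} = - \frac{6773}{126}$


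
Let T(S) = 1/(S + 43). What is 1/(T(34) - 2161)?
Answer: -77/166396 ≈ -0.00046275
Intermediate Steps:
T(S) = 1/(43 + S)
1/(T(34) - 2161) = 1/(1/(43 + 34) - 2161) = 1/(1/77 - 2161) = 1/(-166396/77) = -77/166396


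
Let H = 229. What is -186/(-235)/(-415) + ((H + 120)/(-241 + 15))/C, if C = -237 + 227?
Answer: 6723173/44081300 ≈ 0.15252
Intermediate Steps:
C = -10
-186/(-235)/(-415) + ((H + 120)/(-241 + 15))/C = -186/(-235)/(-415) + ((229 + 120)/(-241 + 15))/(-10) = -186*(-1/235)*(-1/415) + (349/(-226))*(-⅒) = (186/235)*(-1/415) + (349*(-1/226))*(-⅒) = -186/97525 - 349/226*(-⅒) = -186/97525 + 349/2260 = 6723173/44081300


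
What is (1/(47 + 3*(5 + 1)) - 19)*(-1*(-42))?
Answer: -51828/65 ≈ -797.35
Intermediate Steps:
(1/(47 + 3*(5 + 1)) - 19)*(-1*(-42)) = (1/(47 + 3*6) - 19)*42 = (1/(47 + 18) - 19)*42 = (1/65 - 19)*42 = -1234/65*42 = -51828/65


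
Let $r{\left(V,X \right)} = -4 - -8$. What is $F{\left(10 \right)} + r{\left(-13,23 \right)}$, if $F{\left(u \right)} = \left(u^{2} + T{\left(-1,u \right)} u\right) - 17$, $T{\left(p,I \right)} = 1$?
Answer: $97$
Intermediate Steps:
$r{\left(V,X \right)} = 4$ ($r{\left(V,X \right)} = -4 + 8 = 4$)
$F{\left(u \right)} = -17 + u + u^{2}$ ($F{\left(u \right)} = \left(u^{2} + 1 u\right) - 17 = \left(u^{2} + u\right) - 17 = \left(u + u^{2}\right) - 17 = -17 + u + u^{2}$)
$F{\left(10 \right)} + r{\left(-13,23 \right)} = \left(-17 + 10 + 10^{2}\right) + 4 = \left(-17 + 10 + 100\right) + 4 = 93 + 4 = 97$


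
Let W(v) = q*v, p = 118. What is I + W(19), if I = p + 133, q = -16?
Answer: -53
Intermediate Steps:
I = 251 (I = 118 + 133 = 251)
W(v) = -16*v
I + W(19) = 251 - 16*19 = 251 - 304 = -53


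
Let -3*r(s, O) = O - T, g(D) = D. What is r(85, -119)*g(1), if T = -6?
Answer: 113/3 ≈ 37.667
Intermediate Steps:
r(s, O) = -2 - O/3 (r(s, O) = -(O - 1*(-6))/3 = -(O + 6)/3 = -(6 + O)/3 = -2 - O/3)
r(85, -119)*g(1) = (-2 - ⅓*(-119))*1 = (-2 + 119/3)*1 = (113/3)*1 = 113/3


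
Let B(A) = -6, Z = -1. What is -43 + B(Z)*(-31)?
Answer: 143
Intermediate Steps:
-43 + B(Z)*(-31) = -43 - 6*(-31) = -43 + 186 = 143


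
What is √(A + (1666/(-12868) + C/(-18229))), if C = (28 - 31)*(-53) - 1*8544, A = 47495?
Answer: √653339201216440402558/117285386 ≈ 217.93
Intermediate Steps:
C = -8385 (C = -3*(-53) - 8544 = 159 - 8544 = -8385)
√(A + (1666/(-12868) + C/(-18229))) = √(47495 + (1666/(-12868) - 8385/(-18229))) = √(47495 + (1666*(-1/12868) - 8385*(-1/18229))) = √(47495 + (-833/6434 + 8385/18229)) = √(47495 + 38764333/117285386) = √(5570508172403/117285386) = √653339201216440402558/117285386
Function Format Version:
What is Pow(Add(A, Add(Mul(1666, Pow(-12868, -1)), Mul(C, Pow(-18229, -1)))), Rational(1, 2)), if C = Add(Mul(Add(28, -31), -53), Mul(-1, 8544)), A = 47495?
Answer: Mul(Rational(1, 117285386), Pow(653339201216440402558, Rational(1, 2))) ≈ 217.93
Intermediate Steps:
C = -8385 (C = Add(Mul(-3, -53), -8544) = Add(159, -8544) = -8385)
Pow(Add(A, Add(Mul(1666, Pow(-12868, -1)), Mul(C, Pow(-18229, -1)))), Rational(1, 2)) = Pow(Add(47495, Add(Mul(1666, Pow(-12868, -1)), Mul(-8385, Pow(-18229, -1)))), Rational(1, 2)) = Pow(Add(47495, Add(Mul(1666, Rational(-1, 12868)), Mul(-8385, Rational(-1, 18229)))), Rational(1, 2)) = Pow(Add(47495, Add(Rational(-833, 6434), Rational(8385, 18229))), Rational(1, 2)) = Pow(Add(47495, Rational(38764333, 117285386)), Rational(1, 2)) = Pow(Rational(5570508172403, 117285386), Rational(1, 2)) = Mul(Rational(1, 117285386), Pow(653339201216440402558, Rational(1, 2)))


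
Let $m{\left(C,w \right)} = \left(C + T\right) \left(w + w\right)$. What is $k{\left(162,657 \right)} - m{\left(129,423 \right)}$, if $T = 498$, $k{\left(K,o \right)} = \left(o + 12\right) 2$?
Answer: $-529104$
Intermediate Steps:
$k{\left(K,o \right)} = 24 + 2 o$ ($k{\left(K,o \right)} = \left(12 + o\right) 2 = 24 + 2 o$)
$m{\left(C,w \right)} = 2 w \left(498 + C\right)$ ($m{\left(C,w \right)} = \left(C + 498\right) \left(w + w\right) = \left(498 + C\right) 2 w = 2 w \left(498 + C\right)$)
$k{\left(162,657 \right)} - m{\left(129,423 \right)} = \left(24 + 2 \cdot 657\right) - 2 \cdot 423 \left(498 + 129\right) = \left(24 + 1314\right) - 2 \cdot 423 \cdot 627 = 1338 - 530442 = -529104$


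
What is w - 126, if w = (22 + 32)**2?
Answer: 2790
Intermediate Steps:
w = 2916 (w = 54**2 = 2916)
w - 126 = 2916 - 126 = 2790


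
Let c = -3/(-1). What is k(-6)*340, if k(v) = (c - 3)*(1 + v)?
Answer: 0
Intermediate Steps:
c = 3 (c = -3*(-1) = 3)
k(v) = 0 (k(v) = (3 - 3)*(1 + v) = 0*(1 + v) = 0)
k(-6)*340 = 0*340 = 0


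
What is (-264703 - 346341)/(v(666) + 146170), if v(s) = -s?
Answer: -152761/36376 ≈ -4.1995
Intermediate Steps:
(-264703 - 346341)/(v(666) + 146170) = (-264703 - 346341)/(-1*666 + 146170) = -611044/(-666 + 146170) = -611044/145504 = -611044*1/145504 = -152761/36376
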